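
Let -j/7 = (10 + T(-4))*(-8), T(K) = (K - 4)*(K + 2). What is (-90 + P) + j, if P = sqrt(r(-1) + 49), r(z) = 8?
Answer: 1366 + sqrt(57) ≈ 1373.6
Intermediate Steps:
P = sqrt(57) (P = sqrt(8 + 49) = sqrt(57) ≈ 7.5498)
T(K) = (-4 + K)*(2 + K)
j = 1456 (j = -7*(10 + (-8 + (-4)**2 - 2*(-4)))*(-8) = -7*(10 + (-8 + 16 + 8))*(-8) = -7*(10 + 16)*(-8) = -182*(-8) = -7*(-208) = 1456)
(-90 + P) + j = (-90 + sqrt(57)) + 1456 = 1366 + sqrt(57)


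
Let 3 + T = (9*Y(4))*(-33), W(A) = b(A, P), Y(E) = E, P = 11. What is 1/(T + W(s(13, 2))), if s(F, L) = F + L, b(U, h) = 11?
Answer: -1/1180 ≈ -0.00084746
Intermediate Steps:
W(A) = 11
T = -1191 (T = -3 + (9*4)*(-33) = -3 + 36*(-33) = -3 - 1188 = -1191)
1/(T + W(s(13, 2))) = 1/(-1191 + 11) = 1/(-1180) = -1/1180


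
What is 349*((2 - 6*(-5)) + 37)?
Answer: 24081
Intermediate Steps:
349*((2 - 6*(-5)) + 37) = 349*((2 + 30) + 37) = 349*(32 + 37) = 349*69 = 24081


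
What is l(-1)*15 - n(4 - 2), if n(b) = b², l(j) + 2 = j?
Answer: -49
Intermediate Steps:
l(j) = -2 + j
l(-1)*15 - n(4 - 2) = (-2 - 1)*15 - (4 - 2)² = -3*15 - 1*2² = -45 - 1*4 = -45 - 4 = -49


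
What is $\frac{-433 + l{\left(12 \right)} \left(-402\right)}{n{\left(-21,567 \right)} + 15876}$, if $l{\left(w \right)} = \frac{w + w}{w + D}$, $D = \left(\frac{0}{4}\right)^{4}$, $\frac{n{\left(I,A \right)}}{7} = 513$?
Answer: $- \frac{1237}{19467} \approx -0.063543$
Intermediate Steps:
$n{\left(I,A \right)} = 3591$ ($n{\left(I,A \right)} = 7 \cdot 513 = 3591$)
$D = 0$ ($D = \left(0 \cdot \frac{1}{4}\right)^{4} = 0^{4} = 0$)
$l{\left(w \right)} = 2$ ($l{\left(w \right)} = \frac{w + w}{w + 0} = \frac{2 w}{w} = 2$)
$\frac{-433 + l{\left(12 \right)} \left(-402\right)}{n{\left(-21,567 \right)} + 15876} = \frac{-433 + 2 \left(-402\right)}{3591 + 15876} = \frac{-433 - 804}{19467} = \left(-1237\right) \frac{1}{19467} = - \frac{1237}{19467}$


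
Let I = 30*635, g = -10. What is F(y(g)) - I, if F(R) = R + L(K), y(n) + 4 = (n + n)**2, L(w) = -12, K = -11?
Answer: -18666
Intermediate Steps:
y(n) = -4 + 4*n**2 (y(n) = -4 + (n + n)**2 = -4 + (2*n)**2 = -4 + 4*n**2)
F(R) = -12 + R (F(R) = R - 12 = -12 + R)
I = 19050
F(y(g)) - I = (-12 + (-4 + 4*(-10)**2)) - 1*19050 = (-12 + (-4 + 4*100)) - 19050 = (-12 + (-4 + 400)) - 19050 = (-12 + 396) - 19050 = 384 - 19050 = -18666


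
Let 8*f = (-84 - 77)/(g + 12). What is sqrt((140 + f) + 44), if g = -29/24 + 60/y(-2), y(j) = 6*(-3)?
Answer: sqrt(5809087)/179 ≈ 13.465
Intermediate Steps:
y(j) = -18
g = -109/24 (g = -29/24 + 60/(-18) = -29*1/24 + 60*(-1/18) = -29/24 - 10/3 = -109/24 ≈ -4.5417)
f = -483/179 (f = ((-84 - 77)/(-109/24 + 12))/8 = (-161/179/24)/8 = (-161*24/179)/8 = (1/8)*(-3864/179) = -483/179 ≈ -2.6983)
sqrt((140 + f) + 44) = sqrt((140 - 483/179) + 44) = sqrt(24577/179 + 44) = sqrt(32453/179) = sqrt(5809087)/179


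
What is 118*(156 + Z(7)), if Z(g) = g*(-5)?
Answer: 14278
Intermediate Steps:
Z(g) = -5*g
118*(156 + Z(7)) = 118*(156 - 5*7) = 118*(156 - 35) = 118*121 = 14278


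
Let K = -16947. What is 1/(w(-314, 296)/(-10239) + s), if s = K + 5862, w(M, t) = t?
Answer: -10239/113499611 ≈ -9.0212e-5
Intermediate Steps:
s = -11085 (s = -16947 + 5862 = -11085)
1/(w(-314, 296)/(-10239) + s) = 1/(296/(-10239) - 11085) = 1/(296*(-1/10239) - 11085) = 1/(-296/10239 - 11085) = 1/(-113499611/10239) = -10239/113499611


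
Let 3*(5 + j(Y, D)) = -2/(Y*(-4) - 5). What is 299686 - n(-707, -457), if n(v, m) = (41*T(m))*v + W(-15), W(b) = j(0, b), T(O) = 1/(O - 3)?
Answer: 82697287/276 ≈ 2.9963e+5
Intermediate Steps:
j(Y, D) = -5 - 2/(3*(-5 - 4*Y)) (j(Y, D) = -5 + (-2/(Y*(-4) - 5))/3 = -5 + (-2/(-4*Y - 5))/3 = -5 + (-2/(-5 - 4*Y))/3 = -5 - 2/(3*(-5 - 4*Y)))
T(O) = 1/(-3 + O)
W(b) = -73/15 (W(b) = (-73 - 60*0)/(3*(5 + 4*0)) = (-73 + 0)/(3*(5 + 0)) = (⅓)*(-73)/5 = (⅓)*(⅕)*(-73) = -73/15)
n(v, m) = -73/15 + 41*v/(-3 + m) (n(v, m) = (41/(-3 + m))*v - 73/15 = 41*v/(-3 + m) - 73/15 = -73/15 + 41*v/(-3 + m))
299686 - n(-707, -457) = 299686 - (219 - 73*(-457) + 615*(-707))/(15*(-3 - 457)) = 299686 - (219 + 33361 - 434805)/(15*(-460)) = 299686 - (-1)*(-401225)/(15*460) = 299686 - 1*16049/276 = 299686 - 16049/276 = 82697287/276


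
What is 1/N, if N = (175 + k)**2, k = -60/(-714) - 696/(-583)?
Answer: 4813168129/149563825477641 ≈ 3.2181e-5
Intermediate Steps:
k = 88654/69377 (k = -60*(-1/714) - 696*(-1/583) = 10/119 + 696/583 = 88654/69377 ≈ 1.2779)
N = 149563825477641/4813168129 (N = (175 + 88654/69377)**2 = (12229629/69377)**2 = 149563825477641/4813168129 ≈ 31074.)
1/N = 1/(149563825477641/4813168129) = 4813168129/149563825477641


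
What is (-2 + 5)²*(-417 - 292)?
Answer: -6381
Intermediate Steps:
(-2 + 5)²*(-417 - 292) = 3²*(-709) = 9*(-709) = -6381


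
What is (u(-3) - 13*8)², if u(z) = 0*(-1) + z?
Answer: 11449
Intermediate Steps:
u(z) = z (u(z) = 0 + z = z)
(u(-3) - 13*8)² = (-3 - 13*8)² = (-3 - 104)² = (-107)² = 11449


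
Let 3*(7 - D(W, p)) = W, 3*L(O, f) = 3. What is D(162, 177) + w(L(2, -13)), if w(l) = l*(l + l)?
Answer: -45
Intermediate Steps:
L(O, f) = 1 (L(O, f) = (⅓)*3 = 1)
D(W, p) = 7 - W/3
w(l) = 2*l² (w(l) = l*(2*l) = 2*l²)
D(162, 177) + w(L(2, -13)) = (7 - ⅓*162) + 2*1² = (7 - 54) + 2*1 = -47 + 2 = -45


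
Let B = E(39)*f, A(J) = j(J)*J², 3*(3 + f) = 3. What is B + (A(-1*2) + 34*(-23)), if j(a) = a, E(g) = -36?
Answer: -718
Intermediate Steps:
f = -2 (f = -3 + (⅓)*3 = -3 + 1 = -2)
A(J) = J³ (A(J) = J*J² = J³)
B = 72 (B = -36*(-2) = 72)
B + (A(-1*2) + 34*(-23)) = 72 + ((-1*2)³ + 34*(-23)) = 72 + ((-2)³ - 782) = 72 + (-8 - 782) = 72 - 790 = -718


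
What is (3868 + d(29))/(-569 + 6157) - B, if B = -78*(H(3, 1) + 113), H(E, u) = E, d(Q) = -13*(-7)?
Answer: 50564183/5588 ≈ 9048.7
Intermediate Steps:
d(Q) = 91
B = -9048 (B = -78*(3 + 113) = -78*116 = -9048)
(3868 + d(29))/(-569 + 6157) - B = (3868 + 91)/(-569 + 6157) - 1*(-9048) = 3959/5588 + 9048 = 50564183/5588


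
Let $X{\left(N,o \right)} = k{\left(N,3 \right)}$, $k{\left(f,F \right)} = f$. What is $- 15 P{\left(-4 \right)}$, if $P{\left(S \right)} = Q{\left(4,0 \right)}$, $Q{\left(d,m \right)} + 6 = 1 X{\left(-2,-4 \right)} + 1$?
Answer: $105$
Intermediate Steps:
$X{\left(N,o \right)} = N$
$Q{\left(d,m \right)} = -7$ ($Q{\left(d,m \right)} = -6 + \left(1 \left(-2\right) + 1\right) = -6 + \left(-2 + 1\right) = -6 - 1 = -7$)
$P{\left(S \right)} = -7$
$- 15 P{\left(-4 \right)} = \left(-15\right) \left(-7\right) = 105$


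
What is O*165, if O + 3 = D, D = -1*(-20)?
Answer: 2805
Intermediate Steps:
D = 20
O = 17 (O = -3 + 20 = 17)
O*165 = 17*165 = 2805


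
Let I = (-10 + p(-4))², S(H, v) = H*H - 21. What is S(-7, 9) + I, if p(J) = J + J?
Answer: 352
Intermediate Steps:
p(J) = 2*J
S(H, v) = -21 + H² (S(H, v) = H² - 21 = -21 + H²)
I = 324 (I = (-10 + 2*(-4))² = (-10 - 8)² = (-18)² = 324)
S(-7, 9) + I = (-21 + (-7)²) + 324 = (-21 + 49) + 324 = 28 + 324 = 352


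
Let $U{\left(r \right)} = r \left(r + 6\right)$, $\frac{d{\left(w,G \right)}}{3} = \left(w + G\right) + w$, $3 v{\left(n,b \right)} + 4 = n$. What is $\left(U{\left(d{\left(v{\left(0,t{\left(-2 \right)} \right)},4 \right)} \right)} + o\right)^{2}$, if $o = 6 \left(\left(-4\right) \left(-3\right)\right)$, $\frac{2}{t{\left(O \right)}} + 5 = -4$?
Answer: $12544$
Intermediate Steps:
$t{\left(O \right)} = - \frac{2}{9}$ ($t{\left(O \right)} = \frac{2}{-5 - 4} = \frac{2}{-9} = 2 \left(- \frac{1}{9}\right) = - \frac{2}{9}$)
$v{\left(n,b \right)} = - \frac{4}{3} + \frac{n}{3}$
$d{\left(w,G \right)} = 3 G + 6 w$ ($d{\left(w,G \right)} = 3 \left(\left(w + G\right) + w\right) = 3 \left(\left(G + w\right) + w\right) = 3 \left(G + 2 w\right) = 3 G + 6 w$)
$o = 72$ ($o = 6 \cdot 12 = 72$)
$U{\left(r \right)} = r \left(6 + r\right)$
$\left(U{\left(d{\left(v{\left(0,t{\left(-2 \right)} \right)},4 \right)} \right)} + o\right)^{2} = \left(\left(3 \cdot 4 + 6 \left(- \frac{4}{3} + \frac{1}{3} \cdot 0\right)\right) \left(6 + \left(3 \cdot 4 + 6 \left(- \frac{4}{3} + \frac{1}{3} \cdot 0\right)\right)\right) + 72\right)^{2} = \left(\left(12 + 6 \left(- \frac{4}{3} + 0\right)\right) \left(6 + \left(12 + 6 \left(- \frac{4}{3} + 0\right)\right)\right) + 72\right)^{2} = \left(\left(12 + 6 \left(- \frac{4}{3}\right)\right) \left(6 + \left(12 + 6 \left(- \frac{4}{3}\right)\right)\right) + 72\right)^{2} = \left(\left(12 - 8\right) \left(6 + \left(12 - 8\right)\right) + 72\right)^{2} = \left(4 \left(6 + 4\right) + 72\right)^{2} = \left(4 \cdot 10 + 72\right)^{2} = \left(40 + 72\right)^{2} = 112^{2} = 12544$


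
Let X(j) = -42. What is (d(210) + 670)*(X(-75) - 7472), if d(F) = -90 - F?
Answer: -2780180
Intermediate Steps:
(d(210) + 670)*(X(-75) - 7472) = ((-90 - 1*210) + 670)*(-42 - 7472) = ((-90 - 210) + 670)*(-7514) = (-300 + 670)*(-7514) = 370*(-7514) = -2780180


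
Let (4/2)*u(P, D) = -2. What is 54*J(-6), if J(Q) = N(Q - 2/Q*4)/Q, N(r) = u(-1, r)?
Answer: 9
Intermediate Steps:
u(P, D) = -1 (u(P, D) = (½)*(-2) = -1)
N(r) = -1
J(Q) = -1/Q
54*J(-6) = 54*(-1/(-6)) = 54*(-1*(-⅙)) = 54*(⅙) = 9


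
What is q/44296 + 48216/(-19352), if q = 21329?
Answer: -750443/373352 ≈ -2.0100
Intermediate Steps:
q/44296 + 48216/(-19352) = 21329/44296 + 48216/(-19352) = 21329*(1/44296) + 48216*(-1/19352) = 3047/6328 - 147/59 = -750443/373352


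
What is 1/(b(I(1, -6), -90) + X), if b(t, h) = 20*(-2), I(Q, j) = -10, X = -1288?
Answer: -1/1328 ≈ -0.00075301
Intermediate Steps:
b(t, h) = -40
1/(b(I(1, -6), -90) + X) = 1/(-40 - 1288) = 1/(-1328) = -1/1328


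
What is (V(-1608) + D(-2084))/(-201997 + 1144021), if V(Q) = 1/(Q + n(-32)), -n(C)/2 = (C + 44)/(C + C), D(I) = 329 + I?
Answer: -22571063/12115370664 ≈ -0.0018630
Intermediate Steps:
n(C) = -(44 + C)/C (n(C) = -2*(C + 44)/(C + C) = -2*(44 + C)/(2*C) = -2*(44 + C)*1/(2*C) = -(44 + C)/C)
V(Q) = 1/(3/8 + Q) (V(Q) = 1/(Q + (-44 - 1*(-32))/(-32)) = 1/(Q - (-44 + 32)/32) = 1/(Q - 1/32*(-12)) = 1/(Q + 3/8) = 1/(3/8 + Q))
(V(-1608) + D(-2084))/(-201997 + 1144021) = (8/(3 + 8*(-1608)) + (329 - 2084))/(-201997 + 1144021) = (8/(3 - 12864) - 1755)/942024 = (8/(-12861) - 1755)*(1/942024) = (8*(-1/12861) - 1755)*(1/942024) = (-8/12861 - 1755)*(1/942024) = -22571063/12861*1/942024 = -22571063/12115370664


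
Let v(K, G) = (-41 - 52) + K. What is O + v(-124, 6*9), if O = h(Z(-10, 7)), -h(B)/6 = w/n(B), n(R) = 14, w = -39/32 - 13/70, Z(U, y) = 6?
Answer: -1696561/7840 ≈ -216.40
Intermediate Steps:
w = -1573/1120 (w = -39*1/32 - 13*1/70 = -39/32 - 13/70 = -1573/1120 ≈ -1.4045)
h(B) = 4719/7840 (h(B) = -(-4719)/(560*14) = -6*(-1573/15680) = 4719/7840)
v(K, G) = -93 + K
O = 4719/7840 ≈ 0.60191
O + v(-124, 6*9) = 4719/7840 + (-93 - 124) = 4719/7840 - 217 = -1696561/7840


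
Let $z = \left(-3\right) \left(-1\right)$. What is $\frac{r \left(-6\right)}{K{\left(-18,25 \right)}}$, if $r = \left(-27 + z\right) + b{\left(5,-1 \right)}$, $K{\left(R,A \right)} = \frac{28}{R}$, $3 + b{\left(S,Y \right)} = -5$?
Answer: $- \frac{864}{7} \approx -123.43$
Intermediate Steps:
$b{\left(S,Y \right)} = -8$ ($b{\left(S,Y \right)} = -3 - 5 = -8$)
$z = 3$
$r = -32$ ($r = \left(-27 + 3\right) - 8 = -24 - 8 = -32$)
$\frac{r \left(-6\right)}{K{\left(-18,25 \right)}} = \frac{\left(-32\right) \left(-6\right)}{28 \frac{1}{-18}} = \frac{192}{28 \left(- \frac{1}{18}\right)} = \frac{192}{- \frac{14}{9}} = 192 \left(- \frac{9}{14}\right) = - \frac{864}{7}$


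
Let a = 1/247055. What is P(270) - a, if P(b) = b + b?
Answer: 133409699/247055 ≈ 540.00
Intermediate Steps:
P(b) = 2*b
a = 1/247055 ≈ 4.0477e-6
P(270) - a = 2*270 - 1*1/247055 = 540 - 1/247055 = 133409699/247055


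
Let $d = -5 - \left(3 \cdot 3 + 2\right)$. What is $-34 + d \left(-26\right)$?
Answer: $382$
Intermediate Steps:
$d = -16$ ($d = -5 - \left(9 + 2\right) = -5 - 11 = -16$)
$-34 + d \left(-26\right) = -34 - -416 = -34 + 416 = 382$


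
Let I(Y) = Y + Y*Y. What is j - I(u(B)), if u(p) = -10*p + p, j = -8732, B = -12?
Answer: -20504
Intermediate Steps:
u(p) = -9*p
I(Y) = Y + Y²
j - I(u(B)) = -8732 - (-9*(-12))*(1 - 9*(-12)) = -8732 - 108*(1 + 108) = -8732 - 108*109 = -8732 - 1*11772 = -8732 - 11772 = -20504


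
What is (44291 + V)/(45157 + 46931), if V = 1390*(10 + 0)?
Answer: 19397/30696 ≈ 0.63191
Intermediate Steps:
V = 13900 (V = 1390*10 = 13900)
(44291 + V)/(45157 + 46931) = (44291 + 13900)/(45157 + 46931) = 58191/92088 = 58191*(1/92088) = 19397/30696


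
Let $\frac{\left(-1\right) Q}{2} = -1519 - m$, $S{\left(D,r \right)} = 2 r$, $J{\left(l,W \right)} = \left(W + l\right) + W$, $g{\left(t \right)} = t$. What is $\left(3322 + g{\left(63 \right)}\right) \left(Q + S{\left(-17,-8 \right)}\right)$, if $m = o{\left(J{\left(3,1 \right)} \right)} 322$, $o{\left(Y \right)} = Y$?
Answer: $21129170$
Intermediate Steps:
$J{\left(l,W \right)} = l + 2 W$
$m = 1610$ ($m = \left(3 + 2 \cdot 1\right) 322 = \left(3 + 2\right) 322 = 5 \cdot 322 = 1610$)
$Q = 6258$ ($Q = - 2 \left(-1519 - 1610\right) = \left(-2\right) \left(-3129\right) = 6258$)
$\left(3322 + g{\left(63 \right)}\right) \left(Q + S{\left(-17,-8 \right)}\right) = \left(3322 + 63\right) \left(6258 + 2 \left(-8\right)\right) = 3385 \left(6258 - 16\right) = 3385 \cdot 6242 = 21129170$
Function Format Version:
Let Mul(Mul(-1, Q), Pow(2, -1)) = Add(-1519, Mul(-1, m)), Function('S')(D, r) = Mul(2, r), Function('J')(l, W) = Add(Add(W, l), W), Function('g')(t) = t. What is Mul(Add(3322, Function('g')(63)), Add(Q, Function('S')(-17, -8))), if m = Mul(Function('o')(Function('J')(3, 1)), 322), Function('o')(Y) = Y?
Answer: 21129170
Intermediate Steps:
Function('J')(l, W) = Add(l, Mul(2, W))
m = 1610 (m = Mul(Add(3, Mul(2, 1)), 322) = Mul(Add(3, 2), 322) = Mul(5, 322) = 1610)
Q = 6258 (Q = Mul(-2, Add(-1519, Mul(-1, 1610))) = Mul(-2, Add(-1519, -1610)) = Mul(-2, -3129) = 6258)
Mul(Add(3322, Function('g')(63)), Add(Q, Function('S')(-17, -8))) = Mul(Add(3322, 63), Add(6258, Mul(2, -8))) = Mul(3385, Add(6258, -16)) = Mul(3385, 6242) = 21129170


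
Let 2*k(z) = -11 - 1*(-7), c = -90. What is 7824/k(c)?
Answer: -3912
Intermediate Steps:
k(z) = -2 (k(z) = (-11 - 1*(-7))/2 = (-11 + 7)/2 = (1/2)*(-4) = -2)
7824/k(c) = 7824/(-2) = 7824*(-1/2) = -3912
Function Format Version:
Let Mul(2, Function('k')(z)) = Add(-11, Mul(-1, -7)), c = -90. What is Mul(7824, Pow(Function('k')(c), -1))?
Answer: -3912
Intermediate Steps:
Function('k')(z) = -2 (Function('k')(z) = Mul(Rational(1, 2), Add(-11, Mul(-1, -7))) = Mul(Rational(1, 2), Add(-11, 7)) = Mul(Rational(1, 2), -4) = -2)
Mul(7824, Pow(Function('k')(c), -1)) = Mul(7824, Pow(-2, -1)) = Mul(7824, Rational(-1, 2)) = -3912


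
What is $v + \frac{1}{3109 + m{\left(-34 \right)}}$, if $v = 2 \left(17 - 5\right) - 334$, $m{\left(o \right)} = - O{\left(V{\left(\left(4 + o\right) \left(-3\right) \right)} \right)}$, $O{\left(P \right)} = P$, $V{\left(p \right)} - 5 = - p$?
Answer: $- \frac{990139}{3194} \approx -310.0$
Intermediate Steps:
$V{\left(p \right)} = 5 - p$
$m{\left(o \right)} = -17 - 3 o$ ($m{\left(o \right)} = - (5 - \left(4 + o\right) \left(-3\right)) = - (5 - \left(-12 - 3 o\right)) = - (5 + \left(12 + 3 o\right)) = - (17 + 3 o) = -17 - 3 o$)
$v = -310$ ($v = 2 \cdot 12 - 334 = 24 - 334 = -310$)
$v + \frac{1}{3109 + m{\left(-34 \right)}} = -310 + \frac{1}{3109 - -85} = -310 + \frac{1}{3109 + \left(-17 + 102\right)} = -310 + \frac{1}{3109 + 85} = -310 + \frac{1}{3194} = - \frac{990139}{3194}$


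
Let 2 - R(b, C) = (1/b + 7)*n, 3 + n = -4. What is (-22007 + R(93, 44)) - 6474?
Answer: -2643983/93 ≈ -28430.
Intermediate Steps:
n = -7 (n = -3 - 4 = -7)
R(b, C) = 51 + 7/b (R(b, C) = 2 - (1/b + 7)*(-7) = 2 - (7 + 1/b)*(-7) = 2 - (-49 - 7/b) = 2 + (49 + 7/b) = 51 + 7/b)
(-22007 + R(93, 44)) - 6474 = (-22007 + (51 + 7/93)) - 6474 = (-22007 + 4750/93) - 6474 = -2041901/93 - 6474 = -2643983/93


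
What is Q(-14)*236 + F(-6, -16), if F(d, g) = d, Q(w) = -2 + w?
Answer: -3782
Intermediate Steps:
Q(-14)*236 + F(-6, -16) = (-2 - 14)*236 - 6 = -16*236 - 6 = -3776 - 6 = -3782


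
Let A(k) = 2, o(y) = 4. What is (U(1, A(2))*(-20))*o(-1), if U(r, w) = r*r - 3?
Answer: 160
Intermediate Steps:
U(r, w) = -3 + r² (U(r, w) = r² - 3 = -3 + r²)
(U(1, A(2))*(-20))*o(-1) = ((-3 + 1²)*(-20))*4 = ((-3 + 1)*(-20))*4 = -2*(-20)*4 = 40*4 = 160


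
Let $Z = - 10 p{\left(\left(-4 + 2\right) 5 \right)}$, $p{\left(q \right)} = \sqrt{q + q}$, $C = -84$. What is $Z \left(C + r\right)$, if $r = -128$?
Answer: $4240 i \sqrt{5} \approx 9480.9 i$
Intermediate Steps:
$p{\left(q \right)} = \sqrt{2} \sqrt{q}$ ($p{\left(q \right)} = \sqrt{2 q} = \sqrt{2} \sqrt{q}$)
$Z = - 20 i \sqrt{5}$ ($Z = - 10 \sqrt{2} \sqrt{\left(-4 + 2\right) 5} = - 10 \sqrt{2} \sqrt{\left(-2\right) 5} = - 10 \sqrt{2} \sqrt{-10} = - 10 \sqrt{2} i \sqrt{10} = - 10 \cdot 2 i \sqrt{5} = - 20 i \sqrt{5} \approx - 44.721 i$)
$Z \left(C + r\right) = - 20 i \sqrt{5} \left(-84 - 128\right) = - 20 i \sqrt{5} \left(-212\right) = 4240 i \sqrt{5}$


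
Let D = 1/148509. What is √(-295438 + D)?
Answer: I*√723984707228441/49503 ≈ 543.54*I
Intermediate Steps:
D = 1/148509 ≈ 6.7336e-6
√(-295438 + D) = √(-295438 + 1/148509) = √(-43875201941/148509) = I*√723984707228441/49503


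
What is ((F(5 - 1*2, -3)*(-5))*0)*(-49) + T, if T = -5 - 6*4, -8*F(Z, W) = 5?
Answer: -29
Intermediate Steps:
F(Z, W) = -5/8 (F(Z, W) = -1/8*5 = -5/8)
T = -29 (T = -5 - 24 = -29)
((F(5 - 1*2, -3)*(-5))*0)*(-49) + T = (-5/8*(-5)*0)*(-49) - 29 = ((25/8)*0)*(-49) - 29 = 0*(-49) - 29 = 0 - 29 = -29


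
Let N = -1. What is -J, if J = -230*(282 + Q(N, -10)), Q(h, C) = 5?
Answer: 66010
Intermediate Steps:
J = -66010 (J = -230*(282 + 5) = -230*287 = -66010)
-J = -1*(-66010) = 66010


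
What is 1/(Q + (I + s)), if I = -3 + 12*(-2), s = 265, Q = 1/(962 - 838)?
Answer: 124/29513 ≈ 0.0042015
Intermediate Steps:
Q = 1/124 ≈ 0.0080645
I = -27 (I = -3 - 24 = -27)
1/(Q + (I + s)) = 1/(1/124 + (-27 + 265)) = 1/(1/124 + 238) = 1/(29513/124) = 124/29513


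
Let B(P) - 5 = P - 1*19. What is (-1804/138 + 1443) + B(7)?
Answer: 98182/69 ≈ 1422.9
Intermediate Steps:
B(P) = -14 + P (B(P) = 5 + (P - 1*19) = 5 + (P - 19) = 5 + (-19 + P) = -14 + P)
(-1804/138 + 1443) + B(7) = (-1804/138 + 1443) + (-14 + 7) = (-1804*1/138 + 1443) - 7 = (-902/69 + 1443) - 7 = 98665/69 - 7 = 98182/69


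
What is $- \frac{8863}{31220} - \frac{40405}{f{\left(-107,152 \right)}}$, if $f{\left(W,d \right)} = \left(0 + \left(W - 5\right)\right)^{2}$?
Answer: $- \frac{49022199}{13986560} \approx -3.505$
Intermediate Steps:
$f{\left(W,d \right)} = \left(-5 + W\right)^{2}$ ($f{\left(W,d \right)} = \left(0 + \left(-5 + W\right)\right)^{2} = \left(-5 + W\right)^{2}$)
$- \frac{8863}{31220} - \frac{40405}{f{\left(-107,152 \right)}} = - \frac{8863}{31220} - \frac{40405}{\left(-5 - 107\right)^{2}} = \left(-8863\right) \frac{1}{31220} - \frac{40405}{\left(-112\right)^{2}} = - \frac{8863}{31220} - \frac{40405}{12544} = - \frac{49022199}{13986560}$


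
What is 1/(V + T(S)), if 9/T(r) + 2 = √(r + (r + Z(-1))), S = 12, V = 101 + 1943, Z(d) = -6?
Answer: 28634/58564607 - 27*√2/58564607 ≈ 0.00048828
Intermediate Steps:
V = 2044
T(r) = 9/(-2 + √(-6 + 2*r)) (T(r) = 9/(-2 + √(r + (r - 6))) = 9/(-2 + √(r + (-6 + r))) = 9/(-2 + √(-6 + 2*r)))
1/(V + T(S)) = 1/(2044 + 9/(-2 + √2*√(-3 + 12))) = 1/(2044 + 9/(-2 + √2*√9)) = 1/(2044 + 9/(-2 + √2*3)) = 1/(2044 + 9/(-2 + 3*√2))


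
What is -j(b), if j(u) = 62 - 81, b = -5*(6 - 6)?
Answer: 19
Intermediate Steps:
b = 0 (b = -5*0 = 0)
j(u) = -19
-j(b) = -1*(-19) = 19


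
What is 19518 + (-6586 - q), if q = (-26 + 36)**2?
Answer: 12832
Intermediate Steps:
q = 100 (q = 10**2 = 100)
19518 + (-6586 - q) = 19518 + (-6586 - 1*100) = 19518 + (-6586 - 100) = 19518 - 6686 = 12832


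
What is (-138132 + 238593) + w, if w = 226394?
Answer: 326855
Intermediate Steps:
(-138132 + 238593) + w = (-138132 + 238593) + 226394 = 100461 + 226394 = 326855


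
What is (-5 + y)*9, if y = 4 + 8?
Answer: 63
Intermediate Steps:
y = 12
(-5 + y)*9 = (-5 + 12)*9 = 7*9 = 63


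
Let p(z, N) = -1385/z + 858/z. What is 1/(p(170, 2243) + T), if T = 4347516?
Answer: 10/43475129 ≈ 2.3002e-7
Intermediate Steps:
p(z, N) = -527/z
1/(p(170, 2243) + T) = 1/(-527/170 + 4347516) = 1/(-527*1/170 + 4347516) = 1/(-31/10 + 4347516) = 1/(43475129/10) = 10/43475129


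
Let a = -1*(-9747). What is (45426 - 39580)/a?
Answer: 5846/9747 ≈ 0.59977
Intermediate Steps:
a = 9747
(45426 - 39580)/a = (45426 - 39580)/9747 = 5846*(1/9747) = 5846/9747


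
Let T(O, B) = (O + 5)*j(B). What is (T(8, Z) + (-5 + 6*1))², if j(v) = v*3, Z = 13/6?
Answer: 29241/4 ≈ 7310.3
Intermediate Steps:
Z = 13/6 (Z = 13*(⅙) = 13/6 ≈ 2.1667)
j(v) = 3*v
T(O, B) = 3*B*(5 + O) (T(O, B) = (O + 5)*(3*B) = (5 + O)*(3*B) = 3*B*(5 + O))
(T(8, Z) + (-5 + 6*1))² = (3*(13/6)*(5 + 8) + (-5 + 6*1))² = (3*(13/6)*13 + (-5 + 6))² = (169/2 + 1)² = (171/2)² = 29241/4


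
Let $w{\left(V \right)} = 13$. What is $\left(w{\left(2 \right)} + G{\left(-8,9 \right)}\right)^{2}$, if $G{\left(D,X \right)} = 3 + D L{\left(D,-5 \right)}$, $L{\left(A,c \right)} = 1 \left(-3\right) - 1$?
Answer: $2304$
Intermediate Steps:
$L{\left(A,c \right)} = -4$ ($L{\left(A,c \right)} = -3 - 1 = -4$)
$G{\left(D,X \right)} = 3 - 4 D$ ($G{\left(D,X \right)} = 3 + D \left(-4\right) = 3 - 4 D$)
$\left(w{\left(2 \right)} + G{\left(-8,9 \right)}\right)^{2} = \left(13 + \left(3 - -32\right)\right)^{2} = \left(13 + \left(3 + 32\right)\right)^{2} = \left(13 + 35\right)^{2} = 48^{2} = 2304$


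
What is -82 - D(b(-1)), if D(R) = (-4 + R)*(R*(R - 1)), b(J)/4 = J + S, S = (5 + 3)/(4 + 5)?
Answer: -57698/729 ≈ -79.147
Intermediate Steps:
S = 8/9 ≈ 0.88889
b(J) = 32/9 + 4*J (b(J) = 4*(J + 8/9) = 4*(8/9 + J) = 32/9 + 4*J)
D(R) = R*(-1 + R)*(-4 + R) (D(R) = (-4 + R)*(R*(-1 + R)) = R*(-1 + R)*(-4 + R))
-82 - D(b(-1)) = -82 - (32/9 + 4*(-1))*(4 + (32/9 + 4*(-1))**2 - 5*(32/9 + 4*(-1))) = -82 - (32/9 - 4)*(4 + (32/9 - 4)**2 - 5*(32/9 - 4)) = -82 - (-4)*(4 + (-4/9)**2 - 5*(-4/9))/9 = -82 - (-4)*(4 + 16/81 + 20/9)/9 = -82 - (-4)*520/(9*81) = -82 - 1*(-2080/729) = -82 + 2080/729 = -57698/729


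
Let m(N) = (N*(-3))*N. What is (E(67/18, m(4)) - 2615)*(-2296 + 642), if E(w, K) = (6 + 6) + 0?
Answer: 4305362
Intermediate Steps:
m(N) = -3*N**2 (m(N) = (-3*N)*N = -3*N**2)
E(w, K) = 12 (E(w, K) = 12 + 0 = 12)
(E(67/18, m(4)) - 2615)*(-2296 + 642) = (12 - 2615)*(-2296 + 642) = -2603*(-1654) = 4305362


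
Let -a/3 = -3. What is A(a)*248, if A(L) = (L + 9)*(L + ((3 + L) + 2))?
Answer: 102672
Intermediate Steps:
a = 9 (a = -3*(-3) = 9)
A(L) = (5 + 2*L)*(9 + L) (A(L) = (9 + L)*(L + (5 + L)) = (9 + L)*(5 + 2*L) = (5 + 2*L)*(9 + L))
A(a)*248 = (45 + 2*9² + 23*9)*248 = (45 + 2*81 + 207)*248 = (45 + 162 + 207)*248 = 414*248 = 102672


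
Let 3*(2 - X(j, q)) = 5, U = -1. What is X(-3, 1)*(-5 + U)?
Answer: -2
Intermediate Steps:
X(j, q) = ⅓ (X(j, q) = 2 - ⅓*5 = 2 - 5/3 = ⅓)
X(-3, 1)*(-5 + U) = (-5 - 1)/3 = (⅓)*(-6) = -2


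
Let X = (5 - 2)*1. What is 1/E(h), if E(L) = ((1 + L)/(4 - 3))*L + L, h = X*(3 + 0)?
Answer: 1/99 ≈ 0.010101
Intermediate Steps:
X = 3 (X = 3*1 = 3)
h = 9 (h = 3*(3 + 0) = 3*3 = 9)
E(L) = L + L*(1 + L) (E(L) = ((1 + L)/1)*L + L = ((1 + L)*1)*L + L = (1 + L)*L + L = L*(1 + L) + L = L + L*(1 + L))
1/E(h) = 1/(9*(2 + 9)) = 1/(9*11) = 1/99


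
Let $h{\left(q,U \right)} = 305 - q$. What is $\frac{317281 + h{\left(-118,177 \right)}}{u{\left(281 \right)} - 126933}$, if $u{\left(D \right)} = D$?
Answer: $- \frac{79426}{31663} \approx -2.5085$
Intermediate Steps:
$\frac{317281 + h{\left(-118,177 \right)}}{u{\left(281 \right)} - 126933} = \frac{317281 + \left(305 - -118\right)}{281 - 126933} = \frac{317281 + \left(305 + 118\right)}{-126652} = \left(317281 + 423\right) \left(- \frac{1}{126652}\right) = 317704 \left(- \frac{1}{126652}\right) = - \frac{79426}{31663}$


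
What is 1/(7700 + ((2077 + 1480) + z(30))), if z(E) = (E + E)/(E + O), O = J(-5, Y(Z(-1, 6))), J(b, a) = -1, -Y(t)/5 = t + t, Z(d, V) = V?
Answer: 29/326513 ≈ 8.8817e-5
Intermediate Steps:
Y(t) = -10*t (Y(t) = -5*(t + t) = -10*t)
O = -1
z(E) = 2*E/(-1 + E) (z(E) = (E + E)/(E - 1) = (2*E)/(-1 + E) = 2*E/(-1 + E))
1/(7700 + ((2077 + 1480) + z(30))) = 1/(7700 + ((2077 + 1480) + 2*30/(-1 + 30))) = 1/(7700 + (3557 + 2*30/29)) = 1/(7700 + (3557 + 2*30*(1/29))) = 1/(7700 + (3557 + 60/29)) = 1/(7700 + 103213/29) = 1/(326513/29) = 29/326513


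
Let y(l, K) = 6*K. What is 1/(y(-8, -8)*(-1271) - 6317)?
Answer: 1/54691 ≈ 1.8285e-5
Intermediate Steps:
1/(y(-8, -8)*(-1271) - 6317) = 1/((6*(-8))*(-1271) - 6317) = 1/(-48*(-1271) - 6317) = 1/(61008 - 6317) = 1/54691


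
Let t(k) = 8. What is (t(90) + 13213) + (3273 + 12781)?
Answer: 29275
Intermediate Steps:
(t(90) + 13213) + (3273 + 12781) = (8 + 13213) + (3273 + 12781) = 13221 + 16054 = 29275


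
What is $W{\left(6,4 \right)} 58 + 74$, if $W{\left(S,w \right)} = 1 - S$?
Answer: $-216$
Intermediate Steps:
$W{\left(6,4 \right)} 58 + 74 = \left(1 - 6\right) 58 + 74 = \left(-5\right) 58 + 74 = -290 + 74 = -216$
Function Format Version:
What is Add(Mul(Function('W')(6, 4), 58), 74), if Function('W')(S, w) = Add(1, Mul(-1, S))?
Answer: -216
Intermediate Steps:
Add(Mul(Function('W')(6, 4), 58), 74) = Add(Mul(Add(1, Mul(-1, 6)), 58), 74) = Add(Mul(Add(1, -6), 58), 74) = Add(Mul(-5, 58), 74) = Add(-290, 74) = -216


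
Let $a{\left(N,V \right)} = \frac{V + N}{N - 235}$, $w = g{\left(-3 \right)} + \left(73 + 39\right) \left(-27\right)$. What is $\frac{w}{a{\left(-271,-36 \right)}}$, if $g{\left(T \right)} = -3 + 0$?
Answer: $- \frac{1531662}{307} \approx -4989.1$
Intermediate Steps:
$g{\left(T \right)} = -3$
$w = -3027$ ($w = -3 + \left(73 + 39\right) \left(-27\right) = -3 + 112 \left(-27\right) = -3 - 3024 = -3027$)
$a{\left(N,V \right)} = \frac{N + V}{-235 + N}$
$\frac{w}{a{\left(-271,-36 \right)}} = - \frac{3027}{\frac{1}{-235 - 271} \left(-271 - 36\right)} = - \frac{3027}{\frac{1}{-506} \left(-307\right)} = - \frac{3027}{\left(- \frac{1}{506}\right) \left(-307\right)} = - \frac{3027}{\frac{307}{506}} = \left(-3027\right) \frac{506}{307} = - \frac{1531662}{307}$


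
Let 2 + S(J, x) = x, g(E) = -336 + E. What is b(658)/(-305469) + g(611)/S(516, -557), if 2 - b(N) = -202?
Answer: -28039337/56919057 ≈ -0.49262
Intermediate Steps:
S(J, x) = -2 + x
b(N) = 204 (b(N) = 2 - 1*(-202) = 2 + 202 = 204)
b(658)/(-305469) + g(611)/S(516, -557) = 204/(-305469) + (-336 + 611)/(-2 - 557) = 204*(-1/305469) + 275/(-559) = -68/101823 + 275*(-1/559) = -68/101823 - 275/559 = -28039337/56919057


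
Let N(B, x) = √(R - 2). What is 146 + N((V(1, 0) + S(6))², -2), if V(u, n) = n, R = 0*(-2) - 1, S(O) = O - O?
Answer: 146 + I*√3 ≈ 146.0 + 1.732*I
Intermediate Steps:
S(O) = 0
R = -1 (R = 0 - 1 = -1)
N(B, x) = I*√3 (N(B, x) = √(-1 - 2) = √(-3) = I*√3)
146 + N((V(1, 0) + S(6))², -2) = 146 + I*√3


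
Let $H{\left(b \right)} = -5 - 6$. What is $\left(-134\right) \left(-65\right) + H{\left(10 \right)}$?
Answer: $8699$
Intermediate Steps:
$H{\left(b \right)} = -11$ ($H{\left(b \right)} = -5 - 6 = -11$)
$\left(-134\right) \left(-65\right) + H{\left(10 \right)} = \left(-134\right) \left(-65\right) - 11 = 8710 - 11 = 8699$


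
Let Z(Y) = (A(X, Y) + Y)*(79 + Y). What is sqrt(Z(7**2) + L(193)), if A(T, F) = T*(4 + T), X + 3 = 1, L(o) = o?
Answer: sqrt(5953) ≈ 77.156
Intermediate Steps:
X = -2 (X = -3 + 1 = -2)
Z(Y) = (-4 + Y)*(79 + Y) (Z(Y) = (-2*(4 - 2) + Y)*(79 + Y) = (-2*2 + Y)*(79 + Y) = (-4 + Y)*(79 + Y))
sqrt(Z(7**2) + L(193)) = sqrt((-316 + (7**2)**2 + 75*7**2) + 193) = sqrt((-316 + 49**2 + 75*49) + 193) = sqrt((-316 + 2401 + 3675) + 193) = sqrt(5760 + 193) = sqrt(5953)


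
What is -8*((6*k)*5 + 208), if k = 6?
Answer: -3104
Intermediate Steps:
-8*((6*k)*5 + 208) = -8*((6*6)*5 + 208) = -8*(36*5 + 208) = -8*(180 + 208) = -8*388 = -3104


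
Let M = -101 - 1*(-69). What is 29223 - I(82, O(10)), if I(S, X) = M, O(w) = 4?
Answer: 29255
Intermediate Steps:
M = -32 (M = -101 + 69 = -32)
I(S, X) = -32
29223 - I(82, O(10)) = 29223 - 1*(-32) = 29223 + 32 = 29255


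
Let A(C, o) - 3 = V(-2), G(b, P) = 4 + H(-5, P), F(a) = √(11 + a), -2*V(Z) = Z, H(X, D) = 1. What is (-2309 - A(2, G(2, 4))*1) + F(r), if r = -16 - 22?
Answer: -2313 + 3*I*√3 ≈ -2313.0 + 5.1962*I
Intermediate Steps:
V(Z) = -Z/2
r = -38
G(b, P) = 5 (G(b, P) = 4 + 1 = 5)
A(C, o) = 4 (A(C, o) = 3 - ½*(-2) = 3 + 1 = 4)
(-2309 - A(2, G(2, 4))*1) + F(r) = (-2309 - 1*4*1) + √(11 - 38) = (-2309 - 4*1) + √(-27) = (-2309 - 4) + 3*I*√3 = -2313 + 3*I*√3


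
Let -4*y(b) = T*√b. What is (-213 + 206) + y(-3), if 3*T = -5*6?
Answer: -7 + 5*I*√3/2 ≈ -7.0 + 4.3301*I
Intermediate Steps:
T = -10 (T = (-5*6)/3 = (⅓)*(-30) = -10)
y(b) = 5*√b/2 (y(b) = -(-5)*√b/2 = 5*√b/2)
(-213 + 206) + y(-3) = (-213 + 206) + 5*√(-3)/2 = -7 + 5*(I*√3)/2 = -7 + 5*I*√3/2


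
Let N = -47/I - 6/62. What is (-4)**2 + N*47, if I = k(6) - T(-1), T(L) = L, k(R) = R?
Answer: -65994/217 ≈ -304.12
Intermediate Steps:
I = 7 (I = 6 - 1*(-1) = 6 + 1 = 7)
N = -1478/217 (N = -47/7 - 6/62 = -47*1/7 - 6*1/62 = -47/7 - 3/31 = -1478/217 ≈ -6.8111)
(-4)**2 + N*47 = (-4)**2 - 1478/217*47 = 16 - 69466/217 = -65994/217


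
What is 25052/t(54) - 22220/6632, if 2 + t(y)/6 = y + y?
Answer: 9500809/263622 ≈ 36.039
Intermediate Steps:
t(y) = -12 + 12*y (t(y) = -12 + 6*(y + y) = -12 + 6*(2*y) = -12 + 12*y)
25052/t(54) - 22220/6632 = 25052/(-12 + 12*54) - 22220/6632 = 25052/(-12 + 648) - 22220*1/6632 = 25052/636 - 5555/1658 = 25052*(1/636) - 5555/1658 = 6263/159 - 5555/1658 = 9500809/263622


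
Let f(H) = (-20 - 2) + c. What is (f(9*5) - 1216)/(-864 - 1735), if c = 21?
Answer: 1217/2599 ≈ 0.46826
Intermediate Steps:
f(H) = -1 (f(H) = (-20 - 2) + 21 = -22 + 21 = -1)
(f(9*5) - 1216)/(-864 - 1735) = (-1 - 1216)/(-864 - 1735) = -1217/(-2599) = -1217*(-1/2599) = 1217/2599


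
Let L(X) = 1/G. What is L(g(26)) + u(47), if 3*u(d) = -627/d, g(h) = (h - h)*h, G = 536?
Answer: -111977/25192 ≈ -4.4449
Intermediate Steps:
g(h) = 0 (g(h) = 0*h = 0)
u(d) = -209/d (u(d) = (-627/d)/3 = -209/d)
L(X) = 1/536
L(g(26)) + u(47) = 1/536 - 209/47 = -111977/25192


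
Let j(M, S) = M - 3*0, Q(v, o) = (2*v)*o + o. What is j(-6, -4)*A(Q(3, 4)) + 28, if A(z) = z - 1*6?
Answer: -104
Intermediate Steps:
Q(v, o) = o + 2*o*v (Q(v, o) = 2*o*v + o = o + 2*o*v)
A(z) = -6 + z (A(z) = z - 6 = -6 + z)
j(M, S) = M (j(M, S) = M + 0 = M)
j(-6, -4)*A(Q(3, 4)) + 28 = -6*(-6 + 4*(1 + 2*3)) + 28 = -6*(-6 + 4*(1 + 6)) + 28 = -6*(-6 + 4*7) + 28 = -6*(-6 + 28) + 28 = -6*22 + 28 = -132 + 28 = -104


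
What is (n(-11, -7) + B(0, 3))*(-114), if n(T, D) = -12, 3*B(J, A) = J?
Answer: 1368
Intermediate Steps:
B(J, A) = J/3
(n(-11, -7) + B(0, 3))*(-114) = (-12 + (1/3)*0)*(-114) = (-12 + 0)*(-114) = -12*(-114) = 1368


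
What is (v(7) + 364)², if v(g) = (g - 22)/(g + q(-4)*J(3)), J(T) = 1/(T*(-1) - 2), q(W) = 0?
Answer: 6416089/49 ≈ 1.3094e+5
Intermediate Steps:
J(T) = 1/(-2 - T) (J(T) = 1/(-T - 2) = 1/(-2 - T))
v(g) = (-22 + g)/g (v(g) = (g - 22)/(g + 0*(-1/(2 + 3))) = (-22 + g)/(g + 0*(-1/5)) = (-22 + g)/(g + 0*(-1*⅕)) = (-22 + g)/(g + 0*(-⅕)) = (-22 + g)/(g + 0) = (-22 + g)/g)
(v(7) + 364)² = ((-22 + 7)/7 + 364)² = ((⅐)*(-15) + 364)² = (-15/7 + 364)² = (2533/7)² = 6416089/49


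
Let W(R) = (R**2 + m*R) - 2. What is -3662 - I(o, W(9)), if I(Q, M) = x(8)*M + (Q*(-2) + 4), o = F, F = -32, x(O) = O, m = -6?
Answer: -3930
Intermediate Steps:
W(R) = -2 + R**2 - 6*R (W(R) = (R**2 - 6*R) - 2 = -2 + R**2 - 6*R)
o = -32
I(Q, M) = 4 - 2*Q + 8*M (I(Q, M) = 8*M + (Q*(-2) + 4) = 8*M + (-2*Q + 4) = 8*M + (4 - 2*Q) = 4 - 2*Q + 8*M)
-3662 - I(o, W(9)) = -3662 - (4 - 2*(-32) + 8*(-2 + 9**2 - 6*9)) = -3662 - (4 + 64 + 8*(-2 + 81 - 54)) = -3662 - (4 + 64 + 8*25) = -3662 - (4 + 64 + 200) = -3662 - 1*268 = -3662 - 268 = -3930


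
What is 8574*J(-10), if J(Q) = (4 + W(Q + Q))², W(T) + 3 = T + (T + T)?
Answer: 29846094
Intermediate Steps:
W(T) = -3 + 3*T (W(T) = -3 + (T + (T + T)) = -3 + (T + 2*T) = -3 + 3*T)
J(Q) = (1 + 6*Q)² (J(Q) = (4 + (-3 + 3*(Q + Q)))² = (4 + (-3 + 3*(2*Q)))² = (4 + (-3 + 6*Q))² = (1 + 6*Q)²)
8574*J(-10) = 8574*(1 + 6*(-10))² = 8574*(1 - 60)² = 8574*(-59)² = 8574*3481 = 29846094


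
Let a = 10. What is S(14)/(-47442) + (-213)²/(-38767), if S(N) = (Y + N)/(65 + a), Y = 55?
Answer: -53810794091/45979600350 ≈ -1.1703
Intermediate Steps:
S(N) = 11/15 + N/75 (S(N) = (55 + N)/(65 + 10) = (55 + N)/75 = (55 + N)*(1/75) = 11/15 + N/75)
S(14)/(-47442) + (-213)²/(-38767) = (11/15 + (1/75)*14)/(-47442) + (-213)²/(-38767) = (11/15 + 14/75)*(-1/47442) + 45369*(-1/38767) = (23/25)*(-1/47442) - 45369/38767 = -23/1186050 - 45369/38767 = -53810794091/45979600350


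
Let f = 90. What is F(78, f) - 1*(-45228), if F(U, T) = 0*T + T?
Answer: 45318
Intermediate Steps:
F(U, T) = T (F(U, T) = 0 + T = T)
F(78, f) - 1*(-45228) = 90 - 1*(-45228) = 90 + 45228 = 45318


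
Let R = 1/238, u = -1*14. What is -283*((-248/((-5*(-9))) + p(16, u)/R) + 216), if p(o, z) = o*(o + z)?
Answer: -99670336/45 ≈ -2.2149e+6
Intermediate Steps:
u = -14
R = 1/238 ≈ 0.0042017
-283*((-248/((-5*(-9))) + p(16, u)/R) + 216) = -283*((-248/((-5*(-9))) + (16*(16 - 14))/(1/238)) + 216) = -283*((-248/45 + (16*2)*238) + 216) = -283*((-248*1/45 + 32*238) + 216) = -283*((-248/45 + 7616) + 216) = -283*(342472/45 + 216) = -283*352192/45 = -99670336/45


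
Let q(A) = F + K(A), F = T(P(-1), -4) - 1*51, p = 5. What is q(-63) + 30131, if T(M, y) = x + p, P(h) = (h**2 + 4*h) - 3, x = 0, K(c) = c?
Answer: 30022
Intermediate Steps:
P(h) = -3 + h**2 + 4*h
T(M, y) = 5 (T(M, y) = 0 + 5 = 5)
F = -46 (F = 5 - 1*51 = 5 - 51 = -46)
q(A) = -46 + A
q(-63) + 30131 = (-46 - 63) + 30131 = -109 + 30131 = 30022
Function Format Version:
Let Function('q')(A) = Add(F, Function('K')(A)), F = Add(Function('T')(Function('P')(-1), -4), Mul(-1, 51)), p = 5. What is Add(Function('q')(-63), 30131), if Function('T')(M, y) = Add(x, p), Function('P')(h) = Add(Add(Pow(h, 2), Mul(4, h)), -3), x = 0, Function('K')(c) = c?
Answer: 30022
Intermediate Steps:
Function('P')(h) = Add(-3, Pow(h, 2), Mul(4, h))
Function('T')(M, y) = 5 (Function('T')(M, y) = Add(0, 5) = 5)
F = -46 (F = Add(5, Mul(-1, 51)) = Add(5, -51) = -46)
Function('q')(A) = Add(-46, A)
Add(Function('q')(-63), 30131) = Add(Add(-46, -63), 30131) = Add(-109, 30131) = 30022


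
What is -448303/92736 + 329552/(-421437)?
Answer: -73164268561/13027460544 ≈ -5.6162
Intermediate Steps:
-448303/92736 + 329552/(-421437) = -448303*1/92736 + 329552*(-1/421437) = -448303/92736 - 329552/421437 = -73164268561/13027460544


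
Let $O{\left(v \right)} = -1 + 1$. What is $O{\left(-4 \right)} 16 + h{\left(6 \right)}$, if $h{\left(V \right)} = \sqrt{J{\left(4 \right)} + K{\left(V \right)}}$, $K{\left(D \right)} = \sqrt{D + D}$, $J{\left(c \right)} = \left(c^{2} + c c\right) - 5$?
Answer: $\sqrt{27 + 2 \sqrt{3}} \approx 5.5194$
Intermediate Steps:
$J{\left(c \right)} = -5 + 2 c^{2}$ ($J{\left(c \right)} = \left(c^{2} + c^{2}\right) - 5 = 2 c^{2} - 5 = -5 + 2 c^{2}$)
$K{\left(D \right)} = \sqrt{2} \sqrt{D}$ ($K{\left(D \right)} = \sqrt{2 D} = \sqrt{2} \sqrt{D}$)
$h{\left(V \right)} = \sqrt{27 + \sqrt{2} \sqrt{V}}$ ($h{\left(V \right)} = \sqrt{\left(-5 + 2 \cdot 4^{2}\right) + \sqrt{2} \sqrt{V}} = \sqrt{\left(-5 + 2 \cdot 16\right) + \sqrt{2} \sqrt{V}} = \sqrt{\left(-5 + 32\right) + \sqrt{2} \sqrt{V}} = \sqrt{27 + \sqrt{2} \sqrt{V}}$)
$O{\left(v \right)} = 0$
$O{\left(-4 \right)} 16 + h{\left(6 \right)} = 0 \cdot 16 + \sqrt{27 + \sqrt{2} \sqrt{6}} = 0 + \sqrt{27 + 2 \sqrt{3}} = \sqrt{27 + 2 \sqrt{3}}$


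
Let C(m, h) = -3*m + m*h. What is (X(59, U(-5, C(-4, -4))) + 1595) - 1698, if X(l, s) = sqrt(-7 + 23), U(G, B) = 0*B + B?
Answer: -99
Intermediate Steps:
C(m, h) = -3*m + h*m
U(G, B) = B (U(G, B) = 0 + B = B)
X(l, s) = 4 (X(l, s) = sqrt(16) = 4)
(X(59, U(-5, C(-4, -4))) + 1595) - 1698 = (4 + 1595) - 1698 = 1599 - 1698 = -99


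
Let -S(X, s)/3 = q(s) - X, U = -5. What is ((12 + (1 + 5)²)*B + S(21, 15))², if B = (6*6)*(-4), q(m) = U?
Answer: 46703556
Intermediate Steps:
q(m) = -5
B = -144 (B = 36*(-4) = -144)
S(X, s) = 15 + 3*X (S(X, s) = -3*(-5 - X) = 15 + 3*X)
((12 + (1 + 5)²)*B + S(21, 15))² = ((12 + (1 + 5)²)*(-144) + (15 + 3*21))² = ((12 + 6²)*(-144) + (15 + 63))² = ((12 + 36)*(-144) + 78)² = (48*(-144) + 78)² = (-6912 + 78)² = (-6834)² = 46703556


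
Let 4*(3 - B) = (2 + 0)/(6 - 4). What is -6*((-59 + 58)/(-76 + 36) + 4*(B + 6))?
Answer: -4203/20 ≈ -210.15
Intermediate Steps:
B = 11/4 (B = 3 - (2 + 0)/(4*(6 - 4)) = 3 - 1/(2*2) = 3 - ¼*1 = 3 - ¼ = 11/4 ≈ 2.7500)
-6*((-59 + 58)/(-76 + 36) + 4*(B + 6)) = -6*((-59 + 58)/(-76 + 36) + 4*(11/4 + 6)) = -6*(-1/(-40) + 4*(35/4)) = -6*(-1*(-1/40) + 35) = -6*(1/40 + 35) = -6*1401/40 = -4203/20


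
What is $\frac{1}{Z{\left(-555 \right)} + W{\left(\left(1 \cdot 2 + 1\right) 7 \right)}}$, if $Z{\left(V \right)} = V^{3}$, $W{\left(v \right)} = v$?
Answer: $- \frac{1}{170953854} \approx -5.8495 \cdot 10^{-9}$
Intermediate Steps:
$\frac{1}{Z{\left(-555 \right)} + W{\left(\left(1 \cdot 2 + 1\right) 7 \right)}} = \frac{1}{\left(-555\right)^{3} + \left(1 \cdot 2 + 1\right) 7} = \frac{1}{-170953875 + \left(2 + 1\right) 7} = \frac{1}{-170953875 + 3 \cdot 7} = \frac{1}{-170953875 + 21} = \frac{1}{-170953854} = - \frac{1}{170953854}$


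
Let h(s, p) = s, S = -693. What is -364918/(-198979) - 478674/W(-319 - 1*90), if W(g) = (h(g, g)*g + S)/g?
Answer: 19508217581399/16573756826 ≈ 1177.1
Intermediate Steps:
W(g) = (-693 + g²)/g (W(g) = (g*g - 693)/g = (g² - 693)/g = (-693 + g²)/g)
-364918/(-198979) - 478674/W(-319 - 1*90) = -364918/(-198979) - 478674/((-319 - 1*90) - 693/(-319 - 1*90)) = -364918*(-1/198979) - 478674/((-319 - 90) - 693/(-319 - 90)) = 364918/198979 - 478674/(-409 - 693/(-409)) = 364918/198979 - 478674/(-409 - 693*(-1/409)) = 364918/198979 - 478674/(-409 + 693/409) = 364918/198979 - 478674/(-166588/409) = 364918/198979 - 478674*(-409/166588) = 364918/198979 + 97888833/83294 = 19508217581399/16573756826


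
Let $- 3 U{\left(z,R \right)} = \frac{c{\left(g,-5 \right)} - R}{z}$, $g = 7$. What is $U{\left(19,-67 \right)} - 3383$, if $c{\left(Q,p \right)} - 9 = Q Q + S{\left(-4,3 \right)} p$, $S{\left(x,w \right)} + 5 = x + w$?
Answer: $- \frac{192986}{57} \approx -3385.7$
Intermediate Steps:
$S{\left(x,w \right)} = -5 + w + x$ ($S{\left(x,w \right)} = -5 + \left(x + w\right) = -5 + \left(w + x\right) = -5 + w + x$)
$c{\left(Q,p \right)} = 9 + Q^{2} - 6 p$ ($c{\left(Q,p \right)} = 9 + \left(Q Q + \left(-5 + 3 - 4\right) p\right) = 9 + \left(Q^{2} - 6 p\right) = 9 + Q^{2} - 6 p$)
$U{\left(z,R \right)} = - \frac{88 - R}{3 z}$ ($U{\left(z,R \right)} = - \frac{\left(\left(9 + 7^{2} - -30\right) - R\right) \frac{1}{z}}{3} = - \frac{\left(\left(9 + 49 + 30\right) - R\right) \frac{1}{z}}{3} = - \frac{\left(88 - R\right) \frac{1}{z}}{3} = - \frac{\frac{1}{z} \left(88 - R\right)}{3} = - \frac{88 - R}{3 z}$)
$U{\left(19,-67 \right)} - 3383 = \frac{-88 - 67}{3 \cdot 19} - 3383 = \frac{1}{3} \cdot \frac{1}{19} \left(-155\right) - 3383 = - \frac{155}{57} - 3383 = - \frac{192986}{57}$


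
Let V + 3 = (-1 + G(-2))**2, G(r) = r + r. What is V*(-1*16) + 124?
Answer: -228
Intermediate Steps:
G(r) = 2*r
V = 22 (V = -3 + (-1 + 2*(-2))**2 = -3 + (-1 - 4)**2 = -3 + (-5)**2 = -3 + 25 = 22)
V*(-1*16) + 124 = 22*(-1*16) + 124 = 22*(-16) + 124 = -352 + 124 = -228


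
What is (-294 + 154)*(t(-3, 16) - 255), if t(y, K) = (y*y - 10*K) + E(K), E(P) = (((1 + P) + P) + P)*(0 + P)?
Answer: -52920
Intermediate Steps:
E(P) = P*(1 + 3*P) (E(P) = ((1 + 2*P) + P)*P = (1 + 3*P)*P = P*(1 + 3*P))
t(y, K) = y² - 10*K + K*(1 + 3*K) (t(y, K) = (y*y - 10*K) + K*(1 + 3*K) = (y² - 10*K) + K*(1 + 3*K) = y² - 10*K + K*(1 + 3*K))
(-294 + 154)*(t(-3, 16) - 255) = (-294 + 154)*(((-3)² - 9*16 + 3*16²) - 255) = -140*((9 - 144 + 3*256) - 255) = -140*((9 - 144 + 768) - 255) = -140*(633 - 255) = -140*378 = -52920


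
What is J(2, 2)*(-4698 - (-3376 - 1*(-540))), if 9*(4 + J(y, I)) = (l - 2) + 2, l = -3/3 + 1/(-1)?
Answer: 70756/9 ≈ 7861.8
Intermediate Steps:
l = -2 (l = -3*⅓ + 1*(-1) = -1 - 1 = -2)
J(y, I) = -38/9 (J(y, I) = -4 + ((-2 - 2) + 2)/9 = -4 + (-4 + 2)/9 = -4 + (⅑)*(-2) = -4 - 2/9 = -38/9)
J(2, 2)*(-4698 - (-3376 - 1*(-540))) = -38*(-4698 - (-3376 - 1*(-540)))/9 = -38*(-4698 - (-3376 + 540))/9 = -38*(-4698 - 1*(-2836))/9 = -38*(-4698 + 2836)/9 = -38/9*(-1862) = 70756/9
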